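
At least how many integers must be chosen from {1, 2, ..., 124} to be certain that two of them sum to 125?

63

Partition {1, …, 124} into 62 pairs: {1,124}, {2,123}, …, {62,63}.
Choosing 62 integers — say the integers 1 through 62 — takes one from each pair and avoids the property.
Choosing 63 forces two into the same pair by pigeonhole, and those sum to 125. So 63.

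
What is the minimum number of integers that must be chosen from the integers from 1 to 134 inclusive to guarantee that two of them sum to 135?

68

Partition {1, …, 134} into 67 pairs: {1,134}, {2,133}, …, {67,68}.
Choosing 67 integers — say the integers 1 through 67 — takes one from each pair and avoids the property.
Choosing 68 forces two into the same pair by pigeonhole, and those sum to 135. So 68.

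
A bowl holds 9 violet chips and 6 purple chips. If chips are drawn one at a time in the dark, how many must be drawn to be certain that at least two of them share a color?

3

Treat the 2 colors as pigeonholes.
The worst case takes 1 chip of each color without reaching 2 of any: 2 × 1 = 2.
The next chip must bring some color to 2, so 2 + 1 = 3.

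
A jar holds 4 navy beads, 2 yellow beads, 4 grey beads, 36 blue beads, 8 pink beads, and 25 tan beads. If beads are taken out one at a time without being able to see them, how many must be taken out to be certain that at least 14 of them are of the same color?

45

In the worst case we take at most 13 of each color, but all 4 navy, all 2 yellow, all 4 grey, and all 8 pink (fewer than 13), giving 4 + 2 + 4 + 13 + 8 + 13 = 44.
One more bead then forces some color to 14, so 44 + 1 = 45.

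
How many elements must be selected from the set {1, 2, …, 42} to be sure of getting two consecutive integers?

Partition {1, …, 42} into 21 pairs: {1,2}, {3,4}, …, {41,42}.
Choosing 21 integers — say the 21 even numbers 2, 4, …, 42 — takes one from each pair and avoids the property.
Choosing 22 forces two into the same pair by pigeonhole, and those are consecutive. So 22.

22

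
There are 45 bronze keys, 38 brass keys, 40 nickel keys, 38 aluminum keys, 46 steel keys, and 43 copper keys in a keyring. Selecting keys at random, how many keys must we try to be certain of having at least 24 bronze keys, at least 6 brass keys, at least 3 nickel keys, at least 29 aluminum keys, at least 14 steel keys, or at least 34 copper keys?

The worst case stops just short of every target: 23 bronze, 5 brass, 2 nickel, 28 aluminum, 13 steel, 33 copper — 23 + 5 + 2 + 28 + 13 + 33 = 104 keys.
One more key must push some type to its target, so 104 + 1 = 105.

105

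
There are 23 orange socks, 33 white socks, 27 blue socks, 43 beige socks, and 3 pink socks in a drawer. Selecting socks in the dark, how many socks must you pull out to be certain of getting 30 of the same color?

112

In the worst case we take at most 29 of each color, but all 23 orange, all 27 blue, and all 3 pink (fewer than 29), giving 23 + 29 + 27 + 29 + 3 = 111.
One more sock then forces some color to 30, so 111 + 1 = 112.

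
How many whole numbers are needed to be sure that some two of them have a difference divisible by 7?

8

Use the pigeonhole principle on residue classes: two integers differ by a multiple of 7 exactly when they share a remainder mod 7.
There are 7 residue classes mod 7, so 7 integers can all lie in distinct classes.
One more integer must repeat a residue, giving a difference divisible by 7. So n = 7 + 1 = 8.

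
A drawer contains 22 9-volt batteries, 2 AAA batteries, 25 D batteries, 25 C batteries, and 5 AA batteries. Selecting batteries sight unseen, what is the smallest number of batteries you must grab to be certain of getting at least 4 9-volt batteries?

The worst case draws every non-9-volt battery first: 2 + 25 + 25 + 5 = 57.
The next 4 draws are then forced to be 9-volt, giving 57 + 4 = 61.

61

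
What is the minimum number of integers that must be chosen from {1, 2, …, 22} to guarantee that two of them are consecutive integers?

12

Partition {1, …, 22} into 11 pairs: {1,2}, {3,4}, …, {21,22}.
Choosing 11 integers — say the 11 even numbers 2, 4, …, 22 — takes one from each pair and avoids the property.
Choosing 12 forces two into the same pair by pigeonhole, and those are consecutive. So 12.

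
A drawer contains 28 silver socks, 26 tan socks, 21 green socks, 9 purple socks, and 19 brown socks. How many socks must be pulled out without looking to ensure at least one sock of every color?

The hardest color to obtain is purple: we could draw every other sock first — 103 − 9 = 94 socks — without a single purple one.
The next draw must be purple, so 94 + 1 = 95.

95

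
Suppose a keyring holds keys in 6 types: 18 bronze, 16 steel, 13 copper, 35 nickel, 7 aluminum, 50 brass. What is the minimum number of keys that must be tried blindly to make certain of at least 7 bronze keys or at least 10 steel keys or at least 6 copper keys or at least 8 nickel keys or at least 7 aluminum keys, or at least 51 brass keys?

84

The worst case stops just short of every target: 6 bronze, 9 steel, 5 copper, 7 nickel, 6 aluminum, 50 brass — 6 + 9 + 5 + 7 + 6 + 50 = 83 keys.
One more key must push some type to its target, so 83 + 1 = 84.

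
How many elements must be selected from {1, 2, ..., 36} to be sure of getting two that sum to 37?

Partition {1, …, 36} into 18 pairs: {1,36}, {2,35}, …, {18,19}.
Choosing 18 integers — say the integers 1 through 18 — takes one from each pair and avoids the property.
Choosing 19 forces two into the same pair by pigeonhole, and those sum to 37. So 19.

19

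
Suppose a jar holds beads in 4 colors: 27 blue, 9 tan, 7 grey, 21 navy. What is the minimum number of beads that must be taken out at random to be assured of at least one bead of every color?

The hardest color to obtain is grey: we could draw every other bead first — 64 − 7 = 57 beads — without a single grey one.
The next draw must be grey, so 57 + 1 = 58.

58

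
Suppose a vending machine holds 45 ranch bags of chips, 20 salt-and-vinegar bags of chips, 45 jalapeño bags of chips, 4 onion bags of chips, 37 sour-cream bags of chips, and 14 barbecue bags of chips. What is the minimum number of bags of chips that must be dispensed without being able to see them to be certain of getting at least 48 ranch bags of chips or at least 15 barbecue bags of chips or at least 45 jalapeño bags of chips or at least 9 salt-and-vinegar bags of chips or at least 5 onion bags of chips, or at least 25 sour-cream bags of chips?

The worst case stops just short of every target: all 45 ranch, 8 salt-and-vinegar, 44 jalapeño, 4 onion, 24 sour-cream, 14 barbecue — 45 + 8 + 44 + 4 + 24 + 14 = 139 bags of chips.
One more bag of chips must push some flavor to its target, so 139 + 1 = 140.

140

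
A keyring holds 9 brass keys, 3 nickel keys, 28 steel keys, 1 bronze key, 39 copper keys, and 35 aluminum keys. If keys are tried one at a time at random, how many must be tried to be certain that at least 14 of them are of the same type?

53

In the worst case we take at most 13 of each type, but all 9 brass, all 3 nickel, and all 1 bronze (fewer than 13), giving 9 + 3 + 13 + 1 + 13 + 13 = 52.
One more key then forces some type to 14, so 52 + 1 = 53.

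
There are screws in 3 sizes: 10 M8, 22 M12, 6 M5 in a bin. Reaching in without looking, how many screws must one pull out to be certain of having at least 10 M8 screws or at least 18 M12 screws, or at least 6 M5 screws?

Each of the 3 sizes has its own threshold; avoid all of them simultaneously.
The worst case stops just short of every target: 9 M8, 17 M12, 5 M5 — 9 + 17 + 5 = 31 screws.
One more screw must push some size to its target, so 31 + 1 = 32.

32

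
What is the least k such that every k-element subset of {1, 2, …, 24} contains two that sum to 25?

13

Partition {1, …, 24} into 12 pairs: {1,24}, {2,23}, …, {12,13}.
Choosing 12 integers — say the integers 1 through 12 — takes one from each pair and avoids the property.
Choosing 13 forces two into the same pair by pigeonhole, and those sum to 25. So 13.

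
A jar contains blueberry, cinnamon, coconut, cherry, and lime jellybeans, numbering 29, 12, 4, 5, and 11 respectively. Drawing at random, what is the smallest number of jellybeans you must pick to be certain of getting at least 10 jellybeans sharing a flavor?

Treat the 5 flavors as pigeonholes.
In the worst case we take at most 9 of each flavor, but all 4 coconut and all 5 cherry (fewer than 9), giving 9 + 9 + 4 + 5 + 9 = 36.
One more jellybean then forces some flavor to 10, so 36 + 1 = 37.

37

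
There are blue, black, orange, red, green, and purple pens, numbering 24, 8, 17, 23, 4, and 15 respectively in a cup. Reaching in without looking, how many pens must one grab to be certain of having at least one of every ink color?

88

The hardest ink color to obtain is green: we could draw every other pen first — 91 − 4 = 87 pens — without a single green one.
The next draw must be green, so 87 + 1 = 88.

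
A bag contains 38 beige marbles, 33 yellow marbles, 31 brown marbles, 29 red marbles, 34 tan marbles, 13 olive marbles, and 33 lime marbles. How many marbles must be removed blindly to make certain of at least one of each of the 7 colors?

199

The hardest color to obtain is olive: we could draw every other marble first — 211 − 13 = 198 marbles — without a single olive one.
The next draw must be olive, so 198 + 1 = 199.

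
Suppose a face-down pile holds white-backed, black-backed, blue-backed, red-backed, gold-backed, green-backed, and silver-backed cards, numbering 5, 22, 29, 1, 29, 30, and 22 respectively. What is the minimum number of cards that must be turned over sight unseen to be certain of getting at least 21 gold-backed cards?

130

To avoid gold-backed cards as long as possible, exhaust the other 6 back colors first.
The worst case draws every non-gold-backed card first: 5 + 22 + 29 + 1 + 30 + 22 = 109.
The next 21 draws are then forced to be gold-backed, giving 109 + 21 = 130.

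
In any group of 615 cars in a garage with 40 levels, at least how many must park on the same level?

If each of the 40 levels held at most 15, the total would be at most 40 × 15 = 600 < 615, a contradiction.
So at least one holds ⌈615/40⌉ = 16.

16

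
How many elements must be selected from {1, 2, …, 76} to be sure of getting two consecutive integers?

Partition {1, …, 76} into 38 pairs: {1,2}, {3,4}, …, {75,76}.
Choosing 38 integers — say the 38 even numbers 2, 4, …, 76 — takes one from each pair and avoids the property.
Choosing 39 forces two into the same pair by pigeonhole, and those are consecutive. So 39.

39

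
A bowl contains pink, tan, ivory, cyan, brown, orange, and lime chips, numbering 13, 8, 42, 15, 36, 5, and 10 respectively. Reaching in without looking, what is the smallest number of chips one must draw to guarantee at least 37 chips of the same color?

Treat the 7 colors as pigeonholes.
In the worst case we take at most 36 of each color, but all 13 pink, all 8 tan, all 15 cyan, all 5 orange, and all 10 lime (fewer than 36), giving 13 + 8 + 36 + 15 + 36 + 5 + 10 = 123.
One more chip then forces some color to 37, so 123 + 1 = 124.

124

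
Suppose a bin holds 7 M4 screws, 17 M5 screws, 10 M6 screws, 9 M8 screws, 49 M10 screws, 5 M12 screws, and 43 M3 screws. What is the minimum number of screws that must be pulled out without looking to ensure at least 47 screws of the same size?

Treat the 7 sizes as pigeonholes.
In the worst case we take at most 46 of each size, but all 7 M4, all 17 M5, all 10 M6, all 9 M8, all 5 M12, and all 43 M3 (fewer than 46), giving 7 + 17 + 10 + 9 + 46 + 5 + 43 = 137.
One more screw then forces some size to 47, so 137 + 1 = 138.

138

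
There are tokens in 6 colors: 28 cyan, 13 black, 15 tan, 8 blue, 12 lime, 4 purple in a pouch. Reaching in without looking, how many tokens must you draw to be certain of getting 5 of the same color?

Treat the 6 colors as pigeonholes.
The worst case takes 4 tokens of each color without reaching 5 of any: 6 × 4 = 24.
The next token must bring some color to 5, so 24 + 1 = 25.

25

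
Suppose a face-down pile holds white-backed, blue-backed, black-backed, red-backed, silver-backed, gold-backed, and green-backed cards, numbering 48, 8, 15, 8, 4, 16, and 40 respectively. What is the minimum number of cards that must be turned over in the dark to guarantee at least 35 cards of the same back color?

120

Treat the 7 back colors as pigeonholes.
In the worst case we take at most 34 of each back color, but all 8 blue-backed, all 15 black-backed, all 8 red-backed, all 4 silver-backed, and all 16 gold-backed (fewer than 34), giving 34 + 8 + 15 + 8 + 4 + 16 + 34 = 119.
One more card then forces some back color to 35, so 119 + 1 = 120.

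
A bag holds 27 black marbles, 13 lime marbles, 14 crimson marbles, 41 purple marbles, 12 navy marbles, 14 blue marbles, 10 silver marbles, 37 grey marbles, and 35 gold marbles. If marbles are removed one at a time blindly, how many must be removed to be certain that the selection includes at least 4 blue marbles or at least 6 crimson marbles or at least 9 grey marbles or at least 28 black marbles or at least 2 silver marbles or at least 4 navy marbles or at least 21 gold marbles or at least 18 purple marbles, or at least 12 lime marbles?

Each of the 9 colors has its own threshold; avoid all of them simultaneously.
The worst case stops just short of every target: 27 black, 11 lime, 5 crimson, 17 purple, 3 navy, 3 blue, 1 silver, 8 grey, 20 gold — 27 + 11 + 5 + 17 + 3 + 3 + 1 + 8 + 20 = 95 marbles.
One more marble must push some color to its target, so 95 + 1 = 96.

96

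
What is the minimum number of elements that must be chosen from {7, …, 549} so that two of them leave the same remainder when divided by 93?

94

Group the integers by remainder mod 93; there are 93 residue classes, each nonempty in this range.
Choosing one from each class (93 integers) avoids any shared remainder.
One more choice must repeat a class, so two differ by a multiple of 93. Hence 93 + 1 = 94.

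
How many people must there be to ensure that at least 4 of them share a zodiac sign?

There are 12 zodiac signs acting as pigeonholes.
With 12 × 3 = 36 people we could place exactly 3 in each, with no class reaching 4.
One more forces some class to hold 4, so 36 + 1 = 37.

37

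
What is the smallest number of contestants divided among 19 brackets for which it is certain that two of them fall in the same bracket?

There are 19 brackets acting as pigeonholes.
With 19 contestants we could place one in each, avoiding any repeat.
One more forces some class to hold 2, so 19 + 1 = 20.

20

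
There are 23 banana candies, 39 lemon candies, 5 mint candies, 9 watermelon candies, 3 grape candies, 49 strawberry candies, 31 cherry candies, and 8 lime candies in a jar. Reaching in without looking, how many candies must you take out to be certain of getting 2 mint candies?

The worst case draws every non-mint candy first: 23 + 39 + 9 + 3 + 49 + 31 + 8 = 162.
The next 2 draws are then forced to be mint, giving 162 + 2 = 164.

164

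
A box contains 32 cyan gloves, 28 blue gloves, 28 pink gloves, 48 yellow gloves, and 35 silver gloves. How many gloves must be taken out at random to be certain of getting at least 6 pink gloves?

The worst case draws every non-pink glove first: 32 + 28 + 48 + 35 = 143.
The next 6 draws are then forced to be pink, giving 143 + 6 = 149.

149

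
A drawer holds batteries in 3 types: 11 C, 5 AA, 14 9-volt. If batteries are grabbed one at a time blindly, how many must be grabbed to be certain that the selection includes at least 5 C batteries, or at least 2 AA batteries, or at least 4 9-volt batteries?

9

The worst case stops just short of every target: 4 C, 1 AA, 3 9-volt — 4 + 1 + 3 = 8 batteries.
One more battery must push some type to its target, so 8 + 1 = 9.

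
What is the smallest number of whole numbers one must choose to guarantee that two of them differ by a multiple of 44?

Use the pigeonhole principle on residue classes: two integers differ by a multiple of 44 exactly when they share a remainder mod 44.
There are 44 residue classes mod 44, so 44 integers can all lie in distinct classes.
One more integer must repeat a residue, giving a difference divisible by 44. So n = 44 + 1 = 45.

45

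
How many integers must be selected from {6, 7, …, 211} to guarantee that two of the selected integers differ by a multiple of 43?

44

Group the integers by remainder mod 43; there are 43 residue classes, each nonempty in this range.
Choosing one from each class (43 integers) avoids any shared remainder.
One more choice must repeat a class, so two differ by a multiple of 43. Hence 43 + 1 = 44.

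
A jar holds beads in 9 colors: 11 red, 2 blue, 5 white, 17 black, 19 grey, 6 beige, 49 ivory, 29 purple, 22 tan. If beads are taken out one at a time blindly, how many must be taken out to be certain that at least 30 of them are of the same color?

In the worst case we take at most 29 of each color, but all 11 red, all 2 blue, all 5 white, all 17 black, all 19 grey, all 6 beige, and all 22 tan (fewer than 29), giving 11 + 2 + 5 + 17 + 19 + 6 + 29 + 29 + 22 = 140.
One more bead then forces some color to 30, so 140 + 1 = 141.

141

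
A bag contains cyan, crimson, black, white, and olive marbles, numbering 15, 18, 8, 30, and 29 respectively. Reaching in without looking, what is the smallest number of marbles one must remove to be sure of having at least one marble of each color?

93

The hardest color to obtain is black: we could draw every other marble first — 100 − 8 = 92 marbles — without a single black one.
The next draw must be black, so 92 + 1 = 93.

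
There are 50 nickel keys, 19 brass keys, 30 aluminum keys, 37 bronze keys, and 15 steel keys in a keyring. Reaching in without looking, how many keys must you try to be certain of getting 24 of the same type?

104

In the worst case we take at most 23 of each type, but all 19 brass and all 15 steel (fewer than 23), giving 23 + 19 + 23 + 23 + 15 = 103.
One more key then forces some type to 24, so 103 + 1 = 104.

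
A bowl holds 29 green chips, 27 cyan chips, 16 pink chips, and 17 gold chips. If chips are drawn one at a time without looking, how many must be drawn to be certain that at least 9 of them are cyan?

To avoid cyan chips as long as possible, exhaust the other 3 colors first.
The worst case draws every non-cyan chip first: 29 + 16 + 17 = 62.
The next 9 draws are then forced to be cyan, giving 62 + 9 = 71.

71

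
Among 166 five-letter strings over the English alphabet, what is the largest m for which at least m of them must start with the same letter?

If each of the 26 possible first letters held at most 6, the total would be at most 26 × 6 = 156 < 166, a contradiction.
So at least one holds ⌈166/26⌉ = 7.

7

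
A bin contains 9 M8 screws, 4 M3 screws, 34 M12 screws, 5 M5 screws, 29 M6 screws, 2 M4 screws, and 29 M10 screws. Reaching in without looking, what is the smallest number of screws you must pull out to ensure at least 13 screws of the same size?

In the worst case we take at most 12 of each size, but all 9 M8, all 4 M3, all 5 M5, and all 2 M4 (fewer than 12), giving 9 + 4 + 12 + 5 + 12 + 2 + 12 = 56.
One more screw then forces some size to 13, so 56 + 1 = 57.

57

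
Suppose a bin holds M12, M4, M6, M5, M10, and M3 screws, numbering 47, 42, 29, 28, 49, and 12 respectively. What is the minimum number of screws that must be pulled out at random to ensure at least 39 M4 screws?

The worst case draws every non-M4 screw first: 47 + 29 + 28 + 49 + 12 = 165.
The next 39 draws are then forced to be M4, giving 165 + 39 = 204.

204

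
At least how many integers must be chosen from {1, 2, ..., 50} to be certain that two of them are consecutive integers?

26

Partition {1, …, 50} into 25 pairs: {1,2}, {3,4}, …, {49,50}.
Choosing 25 integers — say the 25 even numbers 2, 4, …, 50 — takes one from each pair and avoids the property.
Choosing 26 forces two into the same pair by pigeonhole, and those are consecutive. So 26.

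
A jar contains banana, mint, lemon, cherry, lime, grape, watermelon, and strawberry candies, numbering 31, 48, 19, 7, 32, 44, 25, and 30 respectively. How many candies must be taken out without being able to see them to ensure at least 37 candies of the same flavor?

Treat the 8 flavors as pigeonholes.
In the worst case we take at most 36 of each flavor, but all 31 banana, all 19 lemon, all 7 cherry, all 32 lime, all 25 watermelon, and all 30 strawberry (fewer than 36), giving 31 + 36 + 19 + 7 + 32 + 36 + 25 + 30 = 216.
One more candy then forces some flavor to 37, so 216 + 1 = 217.

217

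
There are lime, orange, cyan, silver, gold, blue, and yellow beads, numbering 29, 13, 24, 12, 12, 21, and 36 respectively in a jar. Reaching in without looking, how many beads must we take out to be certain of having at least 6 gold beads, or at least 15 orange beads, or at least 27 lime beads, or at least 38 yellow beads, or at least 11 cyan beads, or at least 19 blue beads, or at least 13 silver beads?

The worst case stops just short of every target: 26 lime, all 13 orange, 10 cyan, 12 silver, 5 gold, 18 blue, all 36 yellow — 26 + 13 + 10 + 12 + 5 + 18 + 36 = 120 beads.
One more bead must push some color to its target, so 120 + 1 = 121.

121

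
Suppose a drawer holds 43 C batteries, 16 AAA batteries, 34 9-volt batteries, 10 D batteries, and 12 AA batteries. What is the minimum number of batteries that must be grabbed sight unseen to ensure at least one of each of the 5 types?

The hardest type to obtain is D: we could draw every other battery first — 115 − 10 = 105 batteries — without a single D one.
The next draw must be D, so 105 + 1 = 106.

106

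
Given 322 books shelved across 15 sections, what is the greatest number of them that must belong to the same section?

22

If each of the 15 sections held at most 21, the total would be at most 15 × 21 = 315 < 322, a contradiction.
So at least one holds ⌈322/15⌉ = 22.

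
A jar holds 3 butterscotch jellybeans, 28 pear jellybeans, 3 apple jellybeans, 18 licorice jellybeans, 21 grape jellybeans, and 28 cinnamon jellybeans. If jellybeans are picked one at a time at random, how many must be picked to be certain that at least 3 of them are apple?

The worst case draws every non-apple jellybean first: 3 + 28 + 18 + 21 + 28 = 98.
The next 3 draws are then forced to be apple, giving 98 + 3 = 101.

101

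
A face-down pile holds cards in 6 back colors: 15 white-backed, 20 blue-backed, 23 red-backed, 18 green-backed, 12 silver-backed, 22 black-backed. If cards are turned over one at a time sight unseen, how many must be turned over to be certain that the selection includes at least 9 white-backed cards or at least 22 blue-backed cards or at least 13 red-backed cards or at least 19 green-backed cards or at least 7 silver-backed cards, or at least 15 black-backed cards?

79

Each of the 6 back colors has its own threshold; avoid all of them simultaneously.
The worst case stops just short of every target: 8 white-backed, all 20 blue-backed, 12 red-backed, 18 green-backed, 6 silver-backed, 14 black-backed — 8 + 20 + 12 + 18 + 6 + 14 = 78 cards.
One more card must push some back color to its target, so 78 + 1 = 79.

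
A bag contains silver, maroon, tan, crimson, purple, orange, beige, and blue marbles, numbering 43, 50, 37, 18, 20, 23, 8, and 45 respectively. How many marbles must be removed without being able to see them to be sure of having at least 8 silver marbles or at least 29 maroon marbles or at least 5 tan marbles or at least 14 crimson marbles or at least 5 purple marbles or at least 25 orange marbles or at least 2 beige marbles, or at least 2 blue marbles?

82

The worst case stops just short of every target: 7 silver, 28 maroon, 4 tan, 13 crimson, 4 purple, all 23 orange, 1 beige, 1 blue — 7 + 28 + 4 + 13 + 4 + 23 + 1 + 1 = 81 marbles.
One more marble must push some color to its target, so 81 + 1 = 82.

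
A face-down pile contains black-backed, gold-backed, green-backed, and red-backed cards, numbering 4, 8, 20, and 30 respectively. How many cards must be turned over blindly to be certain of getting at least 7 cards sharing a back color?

In the worst case we take at most 6 of each back color, but all 4 black-backed (fewer than 6), giving 4 + 6 + 6 + 6 = 22.
One more card then forces some back color to 7, so 22 + 1 = 23.

23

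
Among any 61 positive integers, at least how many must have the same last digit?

There are 10 possible last digits, which serve as the pigeonholes.
If each of the 10 possible last digits held at most 6, the total would be at most 10 × 6 = 60 < 61, a contradiction.
So at least one holds ⌈61/10⌉ = 7.

7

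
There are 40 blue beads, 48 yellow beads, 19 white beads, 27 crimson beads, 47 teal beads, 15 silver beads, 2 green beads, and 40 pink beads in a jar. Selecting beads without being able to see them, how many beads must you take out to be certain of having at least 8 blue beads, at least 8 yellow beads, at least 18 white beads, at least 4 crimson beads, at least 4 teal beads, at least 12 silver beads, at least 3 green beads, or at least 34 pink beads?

The worst case stops just short of every target: 7 blue, 7 yellow, 17 white, 3 crimson, 3 teal, 11 silver, 2 green, 33 pink — 7 + 7 + 17 + 3 + 3 + 11 + 2 + 33 = 83 beads.
One more bead must push some color to its target, so 83 + 1 = 84.

84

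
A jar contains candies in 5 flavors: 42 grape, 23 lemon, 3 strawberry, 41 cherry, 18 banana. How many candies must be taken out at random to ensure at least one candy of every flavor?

125

The hardest flavor to obtain is strawberry: we could draw every other candy first — 127 − 3 = 124 candies — without a single strawberry one.
The next draw must be strawberry, so 124 + 1 = 125.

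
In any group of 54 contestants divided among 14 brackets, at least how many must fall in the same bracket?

4

The 54 contestants fall into 14 brackets.
If each of the 14 brackets held at most 3, the total would be at most 14 × 3 = 42 < 54, a contradiction.
So at least one holds ⌈54/14⌉ = 4.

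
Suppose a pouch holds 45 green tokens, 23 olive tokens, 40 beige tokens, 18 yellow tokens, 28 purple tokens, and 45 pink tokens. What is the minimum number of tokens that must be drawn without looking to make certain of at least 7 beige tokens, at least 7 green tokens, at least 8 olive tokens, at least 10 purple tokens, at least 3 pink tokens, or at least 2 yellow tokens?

The worst case stops just short of every target: 6 green, 7 olive, 6 beige, 1 yellow, 9 purple, 2 pink — 6 + 7 + 6 + 1 + 9 + 2 = 31 tokens.
One more token must push some color to its target, so 31 + 1 = 32.

32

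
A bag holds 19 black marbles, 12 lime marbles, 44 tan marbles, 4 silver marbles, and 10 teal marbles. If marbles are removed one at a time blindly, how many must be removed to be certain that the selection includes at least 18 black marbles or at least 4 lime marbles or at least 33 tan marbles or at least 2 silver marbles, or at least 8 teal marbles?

61

The worst case stops just short of every target: 17 black, 3 lime, 32 tan, 1 silver, 7 teal — 17 + 3 + 32 + 1 + 7 = 60 marbles.
One more marble must push some color to its target, so 60 + 1 = 61.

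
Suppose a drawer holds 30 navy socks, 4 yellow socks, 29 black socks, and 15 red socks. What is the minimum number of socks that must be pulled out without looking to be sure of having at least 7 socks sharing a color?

In the worst case we take at most 6 of each color, but all 4 yellow (fewer than 6), giving 6 + 4 + 6 + 6 = 22.
One more sock then forces some color to 7, so 22 + 1 = 23.

23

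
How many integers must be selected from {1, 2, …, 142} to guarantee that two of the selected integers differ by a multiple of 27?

Group the integers by remainder mod 27; there are 27 residue classes, each nonempty in this range.
Choosing one from each class (27 integers) avoids any shared remainder.
One more choice must repeat a class, so two differ by a multiple of 27. Hence 27 + 1 = 28.

28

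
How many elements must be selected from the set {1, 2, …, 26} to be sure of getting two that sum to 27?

14

Partition {1, …, 26} into 13 pairs: {1,26}, {2,25}, …, {13,14}.
Choosing 13 integers — say the integers 1 through 13 — takes one from each pair and avoids the property.
Choosing 14 forces two into the same pair by pigeonhole, and those sum to 27. So 14.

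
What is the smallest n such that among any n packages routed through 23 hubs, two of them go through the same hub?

There are 23 hubs acting as pigeonholes.
With 23 packages we could place one in each, avoiding any repeat.
One more forces some class to hold 2, so 23 + 1 = 24.

24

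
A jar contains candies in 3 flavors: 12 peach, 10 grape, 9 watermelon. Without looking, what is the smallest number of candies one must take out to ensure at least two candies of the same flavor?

4

The worst case takes 1 candy of each flavor without reaching 2 of any: 3 × 1 = 3.
The next candy must bring some flavor to 2, so 3 + 1 = 4.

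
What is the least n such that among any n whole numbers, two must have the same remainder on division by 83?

Two integers differ by a multiple of 83 exactly when they share a remainder mod 83.
There are 83 residue classes mod 83, so 83 integers can all lie in distinct classes.
One more integer must repeat a residue, giving a difference divisible by 83. So n = 83 + 1 = 84.

84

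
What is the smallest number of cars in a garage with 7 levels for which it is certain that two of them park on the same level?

There are 7 levels acting as pigeonholes.
With 7 cars we could place one in each, avoiding any repeat.
One more forces some class to hold 2, so 7 + 1 = 8.

8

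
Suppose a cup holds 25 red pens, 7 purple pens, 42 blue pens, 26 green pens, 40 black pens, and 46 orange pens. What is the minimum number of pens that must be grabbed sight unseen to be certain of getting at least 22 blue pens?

166

The worst case draws every non-blue pen first: 25 + 7 + 26 + 40 + 46 = 144.
The next 22 draws are then forced to be blue, giving 144 + 22 = 166.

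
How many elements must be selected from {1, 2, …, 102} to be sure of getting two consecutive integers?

Partition {1, …, 102} into 51 pairs: {1,2}, {3,4}, …, {101,102}.
Choosing 51 integers — say the 51 even numbers 2, 4, …, 102 — takes one from each pair and avoids the property.
Choosing 52 forces two into the same pair by pigeonhole, and those are consecutive. So 52.

52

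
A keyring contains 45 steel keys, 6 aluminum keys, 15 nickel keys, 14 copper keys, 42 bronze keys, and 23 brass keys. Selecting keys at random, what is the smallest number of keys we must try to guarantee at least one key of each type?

140

The hardest type to obtain is aluminum: we could draw every other key first — 145 − 6 = 139 keys — without a single aluminum one.
The next draw must be aluminum, so 139 + 1 = 140.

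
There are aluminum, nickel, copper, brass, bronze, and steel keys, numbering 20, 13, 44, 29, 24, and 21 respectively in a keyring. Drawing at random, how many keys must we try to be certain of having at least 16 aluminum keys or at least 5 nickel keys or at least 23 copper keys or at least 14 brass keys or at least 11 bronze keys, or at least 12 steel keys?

76

Each of the 6 types has its own threshold; avoid all of them simultaneously.
The worst case stops just short of every target: 15 aluminum, 4 nickel, 22 copper, 13 brass, 10 bronze, 11 steel — 15 + 4 + 22 + 13 + 10 + 11 = 75 keys.
One more key must push some type to its target, so 75 + 1 = 76.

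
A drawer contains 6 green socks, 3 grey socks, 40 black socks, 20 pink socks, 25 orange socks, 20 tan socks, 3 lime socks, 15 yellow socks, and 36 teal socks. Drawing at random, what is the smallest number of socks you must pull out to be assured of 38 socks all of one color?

Treat the 9 colors as pigeonholes.
In the worst case we take at most 37 of each color, but all 6 green, all 3 grey, all 20 pink, all 25 orange, all 20 tan, all 3 lime, all 15 yellow, and all 36 teal (fewer than 37), giving 6 + 3 + 37 + 20 + 25 + 20 + 3 + 15 + 36 = 165.
One more sock then forces some color to 38, so 165 + 1 = 166.

166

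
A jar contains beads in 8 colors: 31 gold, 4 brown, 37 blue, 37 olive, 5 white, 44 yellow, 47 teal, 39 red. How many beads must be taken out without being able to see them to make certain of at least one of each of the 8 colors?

241

The hardest color to obtain is brown: we could draw every other bead first — 244 − 4 = 240 beads — without a single brown one.
The next draw must be brown, so 240 + 1 = 241.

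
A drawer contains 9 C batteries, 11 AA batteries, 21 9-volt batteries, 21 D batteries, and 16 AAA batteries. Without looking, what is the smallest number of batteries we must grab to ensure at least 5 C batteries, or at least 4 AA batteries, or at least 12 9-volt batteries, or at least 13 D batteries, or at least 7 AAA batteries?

37

The worst case stops just short of every target: 4 C, 3 AA, 11 9-volt, 12 D, 6 AAA — 4 + 3 + 11 + 12 + 6 = 36 batteries.
One more battery must push some type to its target, so 36 + 1 = 37.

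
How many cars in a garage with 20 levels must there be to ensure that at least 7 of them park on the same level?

121

There are 20 levels acting as pigeonholes.
With 20 × 6 = 120 cars we could place exactly 6 in each, with no class reaching 7.
One more forces some class to hold 7, so 120 + 1 = 121.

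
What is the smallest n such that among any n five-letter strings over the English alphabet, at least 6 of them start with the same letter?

131

There are 26 possible first letters acting as pigeonholes.
With 26 × 5 = 130 five-letter strings over the English alphabet we could place exactly 5 in each, with no class reaching 6.
One more forces some class to hold 6, so 130 + 1 = 131.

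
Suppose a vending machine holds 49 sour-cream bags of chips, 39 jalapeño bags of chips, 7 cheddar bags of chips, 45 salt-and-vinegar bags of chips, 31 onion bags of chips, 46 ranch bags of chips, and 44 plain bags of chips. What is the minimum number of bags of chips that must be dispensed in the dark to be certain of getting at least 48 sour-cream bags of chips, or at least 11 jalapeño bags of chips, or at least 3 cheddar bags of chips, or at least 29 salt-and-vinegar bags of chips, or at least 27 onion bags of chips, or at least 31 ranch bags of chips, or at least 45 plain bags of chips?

Each of the 7 flavors has its own threshold; avoid all of them simultaneously.
The worst case stops just short of every target: 47 sour-cream, 10 jalapeño, 2 cheddar, 28 salt-and-vinegar, 26 onion, 30 ranch, 44 plain — 47 + 10 + 2 + 28 + 26 + 30 + 44 = 187 bags of chips.
One more bag of chips must push some flavor to its target, so 187 + 1 = 188.

188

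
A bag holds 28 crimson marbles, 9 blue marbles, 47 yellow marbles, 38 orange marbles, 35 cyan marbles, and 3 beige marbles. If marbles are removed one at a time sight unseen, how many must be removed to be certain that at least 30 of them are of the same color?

In the worst case we take at most 29 of each color, but all 28 crimson, all 9 blue, and all 3 beige (fewer than 29), giving 28 + 9 + 29 + 29 + 29 + 3 = 127.
One more marble then forces some color to 30, so 127 + 1 = 128.

128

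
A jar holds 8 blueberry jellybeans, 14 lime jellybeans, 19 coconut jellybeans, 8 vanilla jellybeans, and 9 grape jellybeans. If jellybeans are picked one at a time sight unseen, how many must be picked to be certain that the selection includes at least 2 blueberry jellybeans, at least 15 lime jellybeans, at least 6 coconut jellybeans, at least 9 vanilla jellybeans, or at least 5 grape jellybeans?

The worst case stops just short of every target: 1 blueberry, 14 lime, 5 coconut, 8 vanilla, 4 grape — 1 + 14 + 5 + 8 + 4 = 32 jellybeans.
One more jellybean must push some flavor to its target, so 32 + 1 = 33.

33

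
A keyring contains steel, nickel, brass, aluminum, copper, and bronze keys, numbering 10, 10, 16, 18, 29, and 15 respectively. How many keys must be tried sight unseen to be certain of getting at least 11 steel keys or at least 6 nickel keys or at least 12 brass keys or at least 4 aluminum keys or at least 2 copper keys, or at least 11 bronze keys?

The worst case stops just short of every target: 10 steel, 5 nickel, 11 brass, 3 aluminum, 1 copper, 10 bronze — 10 + 5 + 11 + 3 + 1 + 10 = 40 keys.
One more key must push some type to its target, so 40 + 1 = 41.

41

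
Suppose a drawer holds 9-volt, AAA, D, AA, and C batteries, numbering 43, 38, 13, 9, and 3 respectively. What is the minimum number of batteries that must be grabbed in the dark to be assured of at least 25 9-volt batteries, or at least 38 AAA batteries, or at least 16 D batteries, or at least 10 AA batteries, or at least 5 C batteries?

87

Each of the 5 types has its own threshold; avoid all of them simultaneously.
The worst case stops just short of every target: 24 9-volt, 37 AAA, all 13 D, 9 AA, all 3 C — 24 + 37 + 13 + 9 + 3 = 86 batteries.
One more battery must push some type to its target, so 86 + 1 = 87.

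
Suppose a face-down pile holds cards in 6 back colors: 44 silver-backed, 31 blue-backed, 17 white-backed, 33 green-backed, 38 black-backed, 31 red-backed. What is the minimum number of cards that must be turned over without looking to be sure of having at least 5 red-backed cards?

168

The worst case draws every non-red-backed card first: 44 + 31 + 17 + 33 + 38 = 163.
The next 5 draws are then forced to be red-backed, giving 163 + 5 = 168.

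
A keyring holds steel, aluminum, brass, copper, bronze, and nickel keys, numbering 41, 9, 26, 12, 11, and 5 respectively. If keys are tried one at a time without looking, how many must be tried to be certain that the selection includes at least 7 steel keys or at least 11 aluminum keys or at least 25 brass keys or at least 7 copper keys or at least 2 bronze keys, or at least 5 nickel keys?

The worst case stops just short of every target: 6 steel, all 9 aluminum, 24 brass, 6 copper, 1 bronze, 4 nickel — 6 + 9 + 24 + 6 + 1 + 4 = 50 keys.
One more key must push some type to its target, so 50 + 1 = 51.

51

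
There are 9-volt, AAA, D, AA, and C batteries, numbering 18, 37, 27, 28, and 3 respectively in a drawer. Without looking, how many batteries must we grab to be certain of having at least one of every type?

111

The hardest type to obtain is C: we could draw every other battery first — 113 − 3 = 110 batteries — without a single C one.
The next draw must be C, so 110 + 1 = 111.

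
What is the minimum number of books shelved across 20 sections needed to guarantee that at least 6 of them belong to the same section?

There are 20 sections acting as pigeonholes.
With 20 × 5 = 100 books we could place exactly 5 in each, with no class reaching 6.
One more forces some class to hold 6, so 100 + 1 = 101.

101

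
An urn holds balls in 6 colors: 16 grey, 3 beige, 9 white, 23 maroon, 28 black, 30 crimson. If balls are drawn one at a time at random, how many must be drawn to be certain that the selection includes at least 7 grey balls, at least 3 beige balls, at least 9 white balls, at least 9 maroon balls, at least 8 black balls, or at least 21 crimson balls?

52

Each of the 6 colors has its own threshold; avoid all of them simultaneously.
The worst case stops just short of every target: 6 grey, 2 beige, 8 white, 8 maroon, 7 black, 20 crimson — 6 + 2 + 8 + 8 + 7 + 20 = 51 balls.
One more ball must push some color to its target, so 51 + 1 = 52.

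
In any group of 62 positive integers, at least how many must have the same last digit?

7

If each of the 10 possible last digits held at most 6, the total would be at most 10 × 6 = 60 < 62, a contradiction.
So at least one holds ⌈62/10⌉ = 7.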